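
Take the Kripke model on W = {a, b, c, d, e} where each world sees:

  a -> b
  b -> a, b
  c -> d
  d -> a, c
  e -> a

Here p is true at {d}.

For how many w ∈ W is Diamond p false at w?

4

a: successors {b}; p there: b:F. ✗
b: successors {a, b}; p there: a:F, b:F. ✗
c: successors {d}; p there: d:T. ✓
d: successors {a, c}; p there: a:F, c:F. ✗
e: successors {a}; p there: a:F. ✗
Satisfying worlds: {c}.
So Diamond p fails at the other 4 worlds.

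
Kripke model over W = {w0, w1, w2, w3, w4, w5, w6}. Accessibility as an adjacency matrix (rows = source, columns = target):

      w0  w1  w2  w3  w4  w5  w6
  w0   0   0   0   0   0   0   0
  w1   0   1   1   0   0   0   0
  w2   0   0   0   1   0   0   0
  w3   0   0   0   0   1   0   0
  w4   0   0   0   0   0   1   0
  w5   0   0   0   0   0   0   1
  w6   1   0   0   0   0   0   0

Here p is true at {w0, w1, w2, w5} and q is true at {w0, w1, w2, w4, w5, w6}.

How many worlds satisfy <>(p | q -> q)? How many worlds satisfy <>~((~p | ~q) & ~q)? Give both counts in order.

For <>(p | q -> q):
w0: no successors, so <>(p | q -> q) fails. ✗
w1: successors {w1, w2}; p | q -> q there: w1:T, w2:T. ✓
w2: successors {w3}; p | q -> q there: w3:T. ✓
w3: successors {w4}; p | q -> q there: w4:T. ✓
w4: successors {w5}; p | q -> q there: w5:T. ✓
w5: successors {w6}; p | q -> q there: w6:T. ✓
w6: successors {w0}; p | q -> q there: w0:T. ✓
— 6 worlds.
For <>~((~p | ~q) & ~q):
w0: no successors, so <>~((~p | ~q) & ~q) fails. ✗
w1: successors {w1, w2}; ~((~p | ~q) & ~q) there: w1:T, w2:T. ✓
w2: successors {w3}; ~((~p | ~q) & ~q) there: w3:F. ✗
w3: successors {w4}; ~((~p | ~q) & ~q) there: w4:T. ✓
w4: successors {w5}; ~((~p | ~q) & ~q) there: w5:T. ✓
w5: successors {w6}; ~((~p | ~q) & ~q) there: w6:T. ✓
w6: successors {w0}; ~((~p | ~q) & ~q) there: w0:T. ✓
— 5 worlds.

6 and 5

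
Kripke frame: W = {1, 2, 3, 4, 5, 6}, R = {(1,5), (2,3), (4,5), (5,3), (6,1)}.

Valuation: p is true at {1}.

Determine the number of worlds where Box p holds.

1: successors {5}; p there: 5:F. ✗
2: successors {3}; p there: 3:F. ✗
3: no successors, so Box p holds vacuously. ✓
4: successors {5}; p there: 5:F. ✗
5: successors {3}; p there: 3:F. ✗
6: successors {1}; p there: 1:T. ✓
Satisfying worlds: {3, 6}.

2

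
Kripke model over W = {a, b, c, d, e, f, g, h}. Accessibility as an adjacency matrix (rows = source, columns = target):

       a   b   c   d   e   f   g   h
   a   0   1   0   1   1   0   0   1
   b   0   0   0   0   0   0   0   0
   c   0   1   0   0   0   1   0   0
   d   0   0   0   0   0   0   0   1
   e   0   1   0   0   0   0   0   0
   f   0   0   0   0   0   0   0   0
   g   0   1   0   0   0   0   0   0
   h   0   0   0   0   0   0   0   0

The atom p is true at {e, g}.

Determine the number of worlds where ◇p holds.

1

a: successors {b, d, e, h}; p there: b:F, d:F, e:T, h:F. ✓
b: no successors, so ◇p fails. ✗
c: successors {b, f}; p there: b:F, f:F. ✗
d: successors {h}; p there: h:F. ✗
e: successors {b}; p there: b:F. ✗
f: no successors, so ◇p fails. ✗
g: successors {b}; p there: b:F. ✗
h: no successors, so ◇p fails. ✗
Satisfying worlds: {a}.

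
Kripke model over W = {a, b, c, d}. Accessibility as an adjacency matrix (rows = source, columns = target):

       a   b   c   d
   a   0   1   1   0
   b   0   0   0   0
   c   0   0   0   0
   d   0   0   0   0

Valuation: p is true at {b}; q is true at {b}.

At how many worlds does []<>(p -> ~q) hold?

3

a: successors {b, c}; <>(p -> ~q) there: b:F, c:F. ✗
b: no successors, so []<>(p -> ~q) holds vacuously. ✓
c: no successors, so []<>(p -> ~q) holds vacuously. ✓
d: no successors, so []<>(p -> ~q) holds vacuously. ✓
Satisfying worlds: {b, c, d}.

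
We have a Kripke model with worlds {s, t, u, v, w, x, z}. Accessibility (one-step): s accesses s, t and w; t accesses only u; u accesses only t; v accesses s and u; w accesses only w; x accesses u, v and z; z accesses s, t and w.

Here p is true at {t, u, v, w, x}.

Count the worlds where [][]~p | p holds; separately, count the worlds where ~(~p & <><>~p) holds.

5 and 5

For [][]~p | p:
s: [][]~p is F, p is F. ✗
t: [][]~p is F, p is T. ✓
u: [][]~p is F, p is T. ✓
v: [][]~p is F, p is T. ✓
w: [][]~p is F, p is T. ✓
x: [][]~p is F, p is T. ✓
z: [][]~p is F, p is F. ✗
— 5 worlds.
For ~(~p & <><>~p):
s: ~p & <><>~p is T. ✗
t: ~p & <><>~p is F. ✓
u: ~p & <><>~p is F. ✓
v: ~p & <><>~p is F. ✓
w: ~p & <><>~p is F. ✓
x: ~p & <><>~p is F. ✓
z: ~p & <><>~p is T. ✗
— 5 worlds.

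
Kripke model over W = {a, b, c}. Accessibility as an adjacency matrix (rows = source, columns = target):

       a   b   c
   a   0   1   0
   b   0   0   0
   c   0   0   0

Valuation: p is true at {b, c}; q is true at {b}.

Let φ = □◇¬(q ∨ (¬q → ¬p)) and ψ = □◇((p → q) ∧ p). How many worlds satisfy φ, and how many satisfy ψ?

2 and 2

For □◇¬(q ∨ (¬q → ¬p)):
a: successors {b}; ◇¬(q ∨ (¬q → ¬p)) there: b:F. ✗
b: no successors, so □◇¬(q ∨ (¬q → ¬p)) holds vacuously. ✓
c: no successors, so □◇¬(q ∨ (¬q → ¬p)) holds vacuously. ✓
— 2 worlds.
For □◇((p → q) ∧ p):
a: successors {b}; ◇((p → q) ∧ p) there: b:F. ✗
b: no successors, so □◇((p → q) ∧ p) holds vacuously. ✓
c: no successors, so □◇((p → q) ∧ p) holds vacuously. ✓
— 2 worlds.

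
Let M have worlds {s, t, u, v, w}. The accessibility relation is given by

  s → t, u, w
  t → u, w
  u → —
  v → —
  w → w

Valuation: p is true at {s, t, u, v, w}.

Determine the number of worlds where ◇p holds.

s: successors {t, u, w}; p there: t:T, u:T, w:T. ✓
t: successors {u, w}; p there: u:T, w:T. ✓
u: no successors, so ◇p fails. ✗
v: no successors, so ◇p fails. ✗
w: successors {w}; p there: w:T. ✓
Satisfying worlds: {s, t, w}.

3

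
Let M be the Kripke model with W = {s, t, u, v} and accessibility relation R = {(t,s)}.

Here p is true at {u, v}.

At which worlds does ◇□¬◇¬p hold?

{t}

s: no successors, so ◇□¬◇¬p fails. ✗
t: successors {s}; □¬◇¬p there: s:T. ✓
u: no successors, so ◇□¬◇¬p fails. ✗
v: no successors, so ◇□¬◇¬p fails. ✗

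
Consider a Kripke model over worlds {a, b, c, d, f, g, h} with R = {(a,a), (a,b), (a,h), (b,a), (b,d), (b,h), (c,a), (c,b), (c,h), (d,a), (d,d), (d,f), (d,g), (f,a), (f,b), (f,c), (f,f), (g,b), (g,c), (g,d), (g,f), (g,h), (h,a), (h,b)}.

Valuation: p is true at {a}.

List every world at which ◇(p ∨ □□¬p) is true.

a: successors {a, b, h}; p ∨ □□¬p there: a:T, b:F, h:F. ✓
b: successors {a, d, h}; p ∨ □□¬p there: a:T, d:F, h:F. ✓
c: successors {a, b, h}; p ∨ □□¬p there: a:T, b:F, h:F. ✓
d: successors {a, d, f, g}; p ∨ □□¬p there: a:T, d:F, f:F, g:F. ✓
f: successors {a, b, c, f}; p ∨ □□¬p there: a:T, b:F, c:F, f:F. ✓
g: successors {b, c, d, f, h}; p ∨ □□¬p there: b:F, c:F, d:F, f:F, h:F. ✗
h: successors {a, b}; p ∨ □□¬p there: a:T, b:F. ✓

{a, b, c, d, f, h}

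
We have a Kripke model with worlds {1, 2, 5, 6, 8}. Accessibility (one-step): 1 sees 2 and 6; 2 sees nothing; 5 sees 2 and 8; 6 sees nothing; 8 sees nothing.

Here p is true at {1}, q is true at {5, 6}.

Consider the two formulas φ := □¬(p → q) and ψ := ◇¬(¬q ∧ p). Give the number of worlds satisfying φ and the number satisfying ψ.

For □¬(p → q):
1: successors {2, 6}; ¬(p → q) there: 2:F, 6:F. ✗
2: no successors, so □¬(p → q) holds vacuously. ✓
5: successors {2, 8}; ¬(p → q) there: 2:F, 8:F. ✗
6: no successors, so □¬(p → q) holds vacuously. ✓
8: no successors, so □¬(p → q) holds vacuously. ✓
— 3 worlds.
For ◇¬(¬q ∧ p):
1: successors {2, 6}; ¬(¬q ∧ p) there: 2:T, 6:T. ✓
2: no successors, so ◇¬(¬q ∧ p) fails. ✗
5: successors {2, 8}; ¬(¬q ∧ p) there: 2:T, 8:T. ✓
6: no successors, so ◇¬(¬q ∧ p) fails. ✗
8: no successors, so ◇¬(¬q ∧ p) fails. ✗
— 2 worlds.

3 and 2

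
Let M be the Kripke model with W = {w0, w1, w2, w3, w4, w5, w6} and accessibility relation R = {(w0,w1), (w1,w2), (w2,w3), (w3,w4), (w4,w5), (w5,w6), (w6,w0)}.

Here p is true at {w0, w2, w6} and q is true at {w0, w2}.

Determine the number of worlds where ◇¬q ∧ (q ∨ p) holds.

w0: ◇¬q is T, q ∨ p is T. ✓
w1: ◇¬q is F, q ∨ p is F. ✗
w2: ◇¬q is T, q ∨ p is T. ✓
w3: ◇¬q is T, q ∨ p is F. ✗
w4: ◇¬q is T, q ∨ p is F. ✗
w5: ◇¬q is T, q ∨ p is F. ✗
w6: ◇¬q is F, q ∨ p is T. ✗
Satisfying worlds: {w0, w2}.

2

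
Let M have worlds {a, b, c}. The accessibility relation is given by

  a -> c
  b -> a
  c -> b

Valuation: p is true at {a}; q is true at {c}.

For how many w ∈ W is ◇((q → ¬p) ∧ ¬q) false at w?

1

a: successors {c}; (q → ¬p) ∧ ¬q there: c:F. ✗
b: successors {a}; (q → ¬p) ∧ ¬q there: a:T. ✓
c: successors {b}; (q → ¬p) ∧ ¬q there: b:T. ✓
Satisfying worlds: {b, c}.
So ◇((q → ¬p) ∧ ¬q) fails at the other 1 world.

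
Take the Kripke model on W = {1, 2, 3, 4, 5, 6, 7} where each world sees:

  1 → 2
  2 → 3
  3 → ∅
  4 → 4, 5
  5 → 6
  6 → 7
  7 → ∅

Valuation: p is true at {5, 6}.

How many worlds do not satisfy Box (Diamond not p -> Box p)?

3

1: successors {2}; Diamond not p -> Box p there: 2:F. ✗
2: successors {3}; Diamond not p -> Box p there: 3:T. ✓
3: no successors, so Box (Diamond not p -> Box p) holds vacuously. ✓
4: successors {4, 5}; Diamond not p -> Box p there: 4:F, 5:T. ✗
5: successors {6}; Diamond not p -> Box p there: 6:F. ✗
6: successors {7}; Diamond not p -> Box p there: 7:T. ✓
7: no successors, so Box (Diamond not p -> Box p) holds vacuously. ✓
Satisfying worlds: {2, 3, 6, 7}.
So Box (Diamond not p -> Box p) fails at the other 3 worlds.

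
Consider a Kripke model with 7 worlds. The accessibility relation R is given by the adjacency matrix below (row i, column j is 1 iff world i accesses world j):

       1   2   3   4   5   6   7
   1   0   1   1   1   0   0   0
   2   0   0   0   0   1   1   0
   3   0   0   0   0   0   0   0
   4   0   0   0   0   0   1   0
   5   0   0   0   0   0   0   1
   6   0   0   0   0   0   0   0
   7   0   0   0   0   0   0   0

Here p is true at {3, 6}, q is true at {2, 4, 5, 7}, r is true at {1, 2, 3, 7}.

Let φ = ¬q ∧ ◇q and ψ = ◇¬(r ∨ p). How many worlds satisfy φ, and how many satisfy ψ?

For ¬q ∧ ◇q:
1: ¬q is T, ◇q is T. ✓
2: ¬q is F, ◇q is T. ✗
3: ¬q is T, ◇q is F. ✗
4: ¬q is F, ◇q is F. ✗
5: ¬q is F, ◇q is T. ✗
6: ¬q is T, ◇q is F. ✗
7: ¬q is F, ◇q is F. ✗
— 1 world.
For ◇¬(r ∨ p):
1: successors {2, 3, 4}; ¬(r ∨ p) there: 2:F, 3:F, 4:T. ✓
2: successors {5, 6}; ¬(r ∨ p) there: 5:T, 6:F. ✓
3: no successors, so ◇¬(r ∨ p) fails. ✗
4: successors {6}; ¬(r ∨ p) there: 6:F. ✗
5: successors {7}; ¬(r ∨ p) there: 7:F. ✗
6: no successors, so ◇¬(r ∨ p) fails. ✗
7: no successors, so ◇¬(r ∨ p) fails. ✗
— 2 worlds.

1 and 2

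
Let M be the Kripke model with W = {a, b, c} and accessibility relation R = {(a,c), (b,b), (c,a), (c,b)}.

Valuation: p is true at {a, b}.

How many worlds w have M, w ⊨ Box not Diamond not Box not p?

0

a: successors {c}; not Diamond not Box not p there: c:F. ✗
b: successors {b}; not Diamond not Box not p there: b:F. ✗
c: successors {a, b}; not Diamond not Box not p there: a:F, b:F. ✗
Satisfying worlds: ∅.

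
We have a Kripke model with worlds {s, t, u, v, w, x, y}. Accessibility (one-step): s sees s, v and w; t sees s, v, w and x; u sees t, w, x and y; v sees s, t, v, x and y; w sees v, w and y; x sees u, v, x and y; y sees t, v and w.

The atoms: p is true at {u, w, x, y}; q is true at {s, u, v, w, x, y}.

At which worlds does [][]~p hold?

∅

s: successors {s, v, w}; []~p there: s:F, v:F, w:F. ✗
t: successors {s, v, w, x}; []~p there: s:F, v:F, w:F, x:F. ✗
u: successors {t, w, x, y}; []~p there: t:F, w:F, x:F, y:F. ✗
v: successors {s, t, v, x, y}; []~p there: s:F, t:F, v:F, x:F, y:F. ✗
w: successors {v, w, y}; []~p there: v:F, w:F, y:F. ✗
x: successors {u, v, x, y}; []~p there: u:F, v:F, x:F, y:F. ✗
y: successors {t, v, w}; []~p there: t:F, v:F, w:F. ✗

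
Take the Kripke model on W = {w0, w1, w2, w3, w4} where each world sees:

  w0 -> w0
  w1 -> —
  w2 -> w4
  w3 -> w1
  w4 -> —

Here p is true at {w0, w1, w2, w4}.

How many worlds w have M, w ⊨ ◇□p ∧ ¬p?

w0: ◇□p is T, ¬p is F. ✗
w1: ◇□p is F, ¬p is F. ✗
w2: ◇□p is T, ¬p is F. ✗
w3: ◇□p is T, ¬p is T. ✓
w4: ◇□p is F, ¬p is F. ✗
Satisfying worlds: {w3}.

1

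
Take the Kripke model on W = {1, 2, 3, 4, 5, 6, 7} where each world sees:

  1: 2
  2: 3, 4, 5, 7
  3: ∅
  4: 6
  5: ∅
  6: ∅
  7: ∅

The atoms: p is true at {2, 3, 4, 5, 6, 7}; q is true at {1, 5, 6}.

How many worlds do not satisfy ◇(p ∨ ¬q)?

1: successors {2}; p ∨ ¬q there: 2:T. ✓
2: successors {3, 4, 5, 7}; p ∨ ¬q there: 3:T, 4:T, 5:T, 7:T. ✓
3: no successors, so ◇(p ∨ ¬q) fails. ✗
4: successors {6}; p ∨ ¬q there: 6:T. ✓
5: no successors, so ◇(p ∨ ¬q) fails. ✗
6: no successors, so ◇(p ∨ ¬q) fails. ✗
7: no successors, so ◇(p ∨ ¬q) fails. ✗
Satisfying worlds: {1, 2, 4}.
So ◇(p ∨ ¬q) fails at the other 4 worlds.

4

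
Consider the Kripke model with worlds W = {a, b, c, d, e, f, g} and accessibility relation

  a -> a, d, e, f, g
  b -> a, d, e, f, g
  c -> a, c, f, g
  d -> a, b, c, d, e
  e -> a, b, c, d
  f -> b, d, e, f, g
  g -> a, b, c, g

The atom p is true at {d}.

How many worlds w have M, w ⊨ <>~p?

7

a: successors {a, d, e, f, g}; ~p there: a:T, d:F, e:T, f:T, g:T. ✓
b: successors {a, d, e, f, g}; ~p there: a:T, d:F, e:T, f:T, g:T. ✓
c: successors {a, c, f, g}; ~p there: a:T, c:T, f:T, g:T. ✓
d: successors {a, b, c, d, e}; ~p there: a:T, b:T, c:T, d:F, e:T. ✓
e: successors {a, b, c, d}; ~p there: a:T, b:T, c:T, d:F. ✓
f: successors {b, d, e, f, g}; ~p there: b:T, d:F, e:T, f:T, g:T. ✓
g: successors {a, b, c, g}; ~p there: a:T, b:T, c:T, g:T. ✓
Satisfying worlds: {a, b, c, d, e, f, g}.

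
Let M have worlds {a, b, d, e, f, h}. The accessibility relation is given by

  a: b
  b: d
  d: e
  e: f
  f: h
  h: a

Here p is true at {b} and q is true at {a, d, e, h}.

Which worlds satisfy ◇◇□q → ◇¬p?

a: ◇◇□q is T, ◇¬p is F. ✗
b: ◇◇□q is F, ◇¬p is T. ✓
d: ◇◇□q is T, ◇¬p is T. ✓
e: ◇◇□q is T, ◇¬p is T. ✓
f: ◇◇□q is F, ◇¬p is T. ✓
h: ◇◇□q is T, ◇¬p is T. ✓

{b, d, e, f, h}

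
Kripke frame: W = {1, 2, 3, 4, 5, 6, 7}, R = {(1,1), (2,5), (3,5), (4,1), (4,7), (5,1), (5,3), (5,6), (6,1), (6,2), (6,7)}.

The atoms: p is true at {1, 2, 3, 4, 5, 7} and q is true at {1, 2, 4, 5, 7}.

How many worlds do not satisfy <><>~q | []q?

1

1: <><>~q is F, []q is T. ✓
2: <><>~q is T, []q is T. ✓
3: <><>~q is T, []q is T. ✓
4: <><>~q is F, []q is T. ✓
5: <><>~q is F, []q is F. ✗
6: <><>~q is F, []q is T. ✓
7: <><>~q is F, []q is T. ✓
Satisfying worlds: {1, 2, 3, 4, 6, 7}.
So <><>~q | []q fails at the other 1 world.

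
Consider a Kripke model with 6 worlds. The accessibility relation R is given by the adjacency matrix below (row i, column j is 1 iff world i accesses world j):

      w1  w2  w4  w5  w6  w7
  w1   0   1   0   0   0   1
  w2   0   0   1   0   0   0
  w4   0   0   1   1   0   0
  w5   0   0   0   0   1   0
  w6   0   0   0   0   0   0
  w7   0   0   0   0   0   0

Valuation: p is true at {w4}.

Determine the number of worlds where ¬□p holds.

w1: □p is F. ✓
w2: □p is T. ✗
w4: □p is F. ✓
w5: □p is F. ✓
w6: □p is T. ✗
w7: □p is T. ✗
Satisfying worlds: {w1, w4, w5}.

3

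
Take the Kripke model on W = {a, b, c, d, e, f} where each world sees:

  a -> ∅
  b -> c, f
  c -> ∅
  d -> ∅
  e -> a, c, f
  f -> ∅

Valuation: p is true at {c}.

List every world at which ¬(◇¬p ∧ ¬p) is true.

{a, c, d, f}

a: ◇¬p ∧ ¬p is F. ✓
b: ◇¬p ∧ ¬p is T. ✗
c: ◇¬p ∧ ¬p is F. ✓
d: ◇¬p ∧ ¬p is F. ✓
e: ◇¬p ∧ ¬p is T. ✗
f: ◇¬p ∧ ¬p is F. ✓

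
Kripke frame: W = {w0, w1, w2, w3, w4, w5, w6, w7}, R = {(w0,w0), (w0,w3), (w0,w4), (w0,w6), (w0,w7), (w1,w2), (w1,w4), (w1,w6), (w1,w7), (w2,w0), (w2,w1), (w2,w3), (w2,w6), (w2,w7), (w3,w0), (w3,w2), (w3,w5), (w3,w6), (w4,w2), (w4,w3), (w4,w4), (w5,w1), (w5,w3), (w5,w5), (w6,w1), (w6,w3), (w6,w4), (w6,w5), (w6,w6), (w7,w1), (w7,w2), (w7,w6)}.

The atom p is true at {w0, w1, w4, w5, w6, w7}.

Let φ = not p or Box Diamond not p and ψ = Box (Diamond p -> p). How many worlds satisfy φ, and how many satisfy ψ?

For not p or Box Diamond not p:
w0: not p is F, Box Diamond not p is T. ✓
w1: not p is F, Box Diamond not p is T. ✓
w2: not p is T, Box Diamond not p is T. ✓
w3: not p is T, Box Diamond not p is T. ✓
w4: not p is F, Box Diamond not p is T. ✓
w5: not p is F, Box Diamond not p is T. ✓
w6: not p is F, Box Diamond not p is T. ✓
w7: not p is F, Box Diamond not p is T. ✓
— 8 worlds.
For Box (Diamond p -> p):
w0: successors {w0, w3, w4, w6, w7}; Diamond p -> p there: w0:T, w3:F, w4:T, w6:T, w7:T. ✗
w1: successors {w2, w4, w6, w7}; Diamond p -> p there: w2:F, w4:T, w6:T, w7:T. ✗
w2: successors {w0, w1, w3, w6, w7}; Diamond p -> p there: w0:T, w1:T, w3:F, w6:T, w7:T. ✗
w3: successors {w0, w2, w5, w6}; Diamond p -> p there: w0:T, w2:F, w5:T, w6:T. ✗
w4: successors {w2, w3, w4}; Diamond p -> p there: w2:F, w3:F, w4:T. ✗
w5: successors {w1, w3, w5}; Diamond p -> p there: w1:T, w3:F, w5:T. ✗
w6: successors {w1, w3, w4, w5, w6}; Diamond p -> p there: w1:T, w3:F, w4:T, w5:T, w6:T. ✗
w7: successors {w1, w2, w6}; Diamond p -> p there: w1:T, w2:F, w6:T. ✗
— 0 worlds.

8 and 0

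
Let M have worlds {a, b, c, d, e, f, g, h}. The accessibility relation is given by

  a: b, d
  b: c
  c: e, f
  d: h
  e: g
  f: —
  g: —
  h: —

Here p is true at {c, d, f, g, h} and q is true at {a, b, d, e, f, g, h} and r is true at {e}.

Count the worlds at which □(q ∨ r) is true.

a: successors {b, d}; q ∨ r there: b:T, d:T. ✓
b: successors {c}; q ∨ r there: c:F. ✗
c: successors {e, f}; q ∨ r there: e:T, f:T. ✓
d: successors {h}; q ∨ r there: h:T. ✓
e: successors {g}; q ∨ r there: g:T. ✓
f: no successors, so □(q ∨ r) holds vacuously. ✓
g: no successors, so □(q ∨ r) holds vacuously. ✓
h: no successors, so □(q ∨ r) holds vacuously. ✓
Satisfying worlds: {a, c, d, e, f, g, h}.

7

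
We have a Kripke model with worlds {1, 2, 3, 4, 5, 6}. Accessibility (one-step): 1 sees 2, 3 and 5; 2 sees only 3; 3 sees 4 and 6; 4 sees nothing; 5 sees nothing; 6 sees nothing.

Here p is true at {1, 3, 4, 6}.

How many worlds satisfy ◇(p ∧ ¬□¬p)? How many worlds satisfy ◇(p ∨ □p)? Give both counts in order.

For ◇(p ∧ ¬□¬p):
1: successors {2, 3, 5}; p ∧ ¬□¬p there: 2:F, 3:T, 5:F. ✓
2: successors {3}; p ∧ ¬□¬p there: 3:T. ✓
3: successors {4, 6}; p ∧ ¬□¬p there: 4:F, 6:F. ✗
4: no successors, so ◇(p ∧ ¬□¬p) fails. ✗
5: no successors, so ◇(p ∧ ¬□¬p) fails. ✗
6: no successors, so ◇(p ∧ ¬□¬p) fails. ✗
— 2 worlds.
For ◇(p ∨ □p):
1: successors {2, 3, 5}; p ∨ □p there: 2:T, 3:T, 5:T. ✓
2: successors {3}; p ∨ □p there: 3:T. ✓
3: successors {4, 6}; p ∨ □p there: 4:T, 6:T. ✓
4: no successors, so ◇(p ∨ □p) fails. ✗
5: no successors, so ◇(p ∨ □p) fails. ✗
6: no successors, so ◇(p ∨ □p) fails. ✗
— 3 worlds.

2 and 3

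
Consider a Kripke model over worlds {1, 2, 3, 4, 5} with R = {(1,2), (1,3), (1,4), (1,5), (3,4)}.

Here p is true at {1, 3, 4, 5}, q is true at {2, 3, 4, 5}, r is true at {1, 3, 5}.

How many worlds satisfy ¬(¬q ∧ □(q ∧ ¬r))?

5

1: ¬q ∧ □(q ∧ ¬r) is F. ✓
2: ¬q ∧ □(q ∧ ¬r) is F. ✓
3: ¬q ∧ □(q ∧ ¬r) is F. ✓
4: ¬q ∧ □(q ∧ ¬r) is F. ✓
5: ¬q ∧ □(q ∧ ¬r) is F. ✓
Satisfying worlds: {1, 2, 3, 4, 5}.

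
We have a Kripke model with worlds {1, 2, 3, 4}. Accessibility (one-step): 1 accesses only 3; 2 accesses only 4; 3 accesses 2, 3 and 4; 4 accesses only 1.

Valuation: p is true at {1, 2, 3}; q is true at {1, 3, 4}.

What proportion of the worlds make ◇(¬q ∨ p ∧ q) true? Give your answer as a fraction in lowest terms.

3/4

1: successors {3}; ¬q ∨ p ∧ q there: 3:T. ✓
2: successors {4}; ¬q ∨ p ∧ q there: 4:F. ✗
3: successors {2, 3, 4}; ¬q ∨ p ∧ q there: 2:T, 3:T, 4:F. ✓
4: successors {1}; ¬q ∨ p ∧ q there: 1:T. ✓
That's 3 of 4 worlds, so 3/4.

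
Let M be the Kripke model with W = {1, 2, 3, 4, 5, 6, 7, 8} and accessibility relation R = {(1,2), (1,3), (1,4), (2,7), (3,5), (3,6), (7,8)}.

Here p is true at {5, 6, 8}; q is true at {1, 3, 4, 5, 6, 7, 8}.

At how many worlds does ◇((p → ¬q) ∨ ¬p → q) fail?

1: successors {2, 3, 4}; (p → ¬q) ∨ ¬p → q there: 2:F, 3:T, 4:T. ✓
2: successors {7}; (p → ¬q) ∨ ¬p → q there: 7:T. ✓
3: successors {5, 6}; (p → ¬q) ∨ ¬p → q there: 5:T, 6:T. ✓
4: no successors, so ◇((p → ¬q) ∨ ¬p → q) fails. ✗
5: no successors, so ◇((p → ¬q) ∨ ¬p → q) fails. ✗
6: no successors, so ◇((p → ¬q) ∨ ¬p → q) fails. ✗
7: successors {8}; (p → ¬q) ∨ ¬p → q there: 8:T. ✓
8: no successors, so ◇((p → ¬q) ∨ ¬p → q) fails. ✗
Satisfying worlds: {1, 2, 3, 7}.
So ◇((p → ¬q) ∨ ¬p → q) fails at the other 4 worlds.

4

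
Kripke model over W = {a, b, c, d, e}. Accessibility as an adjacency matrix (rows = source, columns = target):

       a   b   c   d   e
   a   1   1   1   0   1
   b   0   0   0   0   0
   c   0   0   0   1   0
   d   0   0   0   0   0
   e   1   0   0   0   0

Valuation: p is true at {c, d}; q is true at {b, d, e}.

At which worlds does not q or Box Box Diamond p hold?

a: not q is T, Box Box Diamond p is F. ✓
b: not q is F, Box Box Diamond p is T. ✓
c: not q is T, Box Box Diamond p is T. ✓
d: not q is F, Box Box Diamond p is T. ✓
e: not q is F, Box Box Diamond p is F. ✗

{a, b, c, d}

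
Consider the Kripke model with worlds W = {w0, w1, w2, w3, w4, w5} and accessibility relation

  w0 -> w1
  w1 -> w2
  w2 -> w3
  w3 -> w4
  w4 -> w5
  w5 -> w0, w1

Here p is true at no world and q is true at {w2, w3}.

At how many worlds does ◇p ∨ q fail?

4

w0: ◇p is F, q is F. ✗
w1: ◇p is F, q is F. ✗
w2: ◇p is F, q is T. ✓
w3: ◇p is F, q is T. ✓
w4: ◇p is F, q is F. ✗
w5: ◇p is F, q is F. ✗
Satisfying worlds: {w2, w3}.
So ◇p ∨ q fails at the other 4 worlds.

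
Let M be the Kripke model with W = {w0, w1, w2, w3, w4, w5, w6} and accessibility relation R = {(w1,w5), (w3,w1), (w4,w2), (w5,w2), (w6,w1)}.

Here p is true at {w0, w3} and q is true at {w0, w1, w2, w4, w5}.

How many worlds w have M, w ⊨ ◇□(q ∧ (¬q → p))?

5

w0: no successors, so ◇□(q ∧ (¬q → p)) fails. ✗
w1: successors {w5}; □(q ∧ (¬q → p)) there: w5:T. ✓
w2: no successors, so ◇□(q ∧ (¬q → p)) fails. ✗
w3: successors {w1}; □(q ∧ (¬q → p)) there: w1:T. ✓
w4: successors {w2}; □(q ∧ (¬q → p)) there: w2:T. ✓
w5: successors {w2}; □(q ∧ (¬q → p)) there: w2:T. ✓
w6: successors {w1}; □(q ∧ (¬q → p)) there: w1:T. ✓
Satisfying worlds: {w1, w3, w4, w5, w6}.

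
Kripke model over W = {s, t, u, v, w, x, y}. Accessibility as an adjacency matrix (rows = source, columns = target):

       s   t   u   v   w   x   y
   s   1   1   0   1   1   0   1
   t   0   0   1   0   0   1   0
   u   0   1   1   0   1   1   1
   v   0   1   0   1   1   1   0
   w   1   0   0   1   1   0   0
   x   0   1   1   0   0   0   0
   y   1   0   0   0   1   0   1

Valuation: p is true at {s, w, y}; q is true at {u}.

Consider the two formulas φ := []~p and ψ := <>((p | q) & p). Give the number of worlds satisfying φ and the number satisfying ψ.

2 and 5

For []~p:
s: successors {s, t, v, w, y}; ~p there: s:F, t:T, v:T, w:F, y:F. ✗
t: successors {u, x}; ~p there: u:T, x:T. ✓
u: successors {t, u, w, x, y}; ~p there: t:T, u:T, w:F, x:T, y:F. ✗
v: successors {t, v, w, x}; ~p there: t:T, v:T, w:F, x:T. ✗
w: successors {s, v, w}; ~p there: s:F, v:T, w:F. ✗
x: successors {t, u}; ~p there: t:T, u:T. ✓
y: successors {s, w, y}; ~p there: s:F, w:F, y:F. ✗
— 2 worlds.
For <>((p | q) & p):
s: successors {s, t, v, w, y}; (p | q) & p there: s:T, t:F, v:F, w:T, y:T. ✓
t: successors {u, x}; (p | q) & p there: u:F, x:F. ✗
u: successors {t, u, w, x, y}; (p | q) & p there: t:F, u:F, w:T, x:F, y:T. ✓
v: successors {t, v, w, x}; (p | q) & p there: t:F, v:F, w:T, x:F. ✓
w: successors {s, v, w}; (p | q) & p there: s:T, v:F, w:T. ✓
x: successors {t, u}; (p | q) & p there: t:F, u:F. ✗
y: successors {s, w, y}; (p | q) & p there: s:T, w:T, y:T. ✓
— 5 worlds.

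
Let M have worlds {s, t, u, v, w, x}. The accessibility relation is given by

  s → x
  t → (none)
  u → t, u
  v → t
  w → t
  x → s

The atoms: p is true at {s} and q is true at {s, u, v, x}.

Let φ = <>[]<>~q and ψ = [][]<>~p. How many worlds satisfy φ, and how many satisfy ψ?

For <>[]<>~q:
s: successors {x}; []<>~q there: x:F. ✗
t: no successors, so <>[]<>~q fails. ✗
u: successors {t, u}; []<>~q there: t:T, u:F. ✓
v: successors {t}; []<>~q there: t:T. ✓
w: successors {t}; []<>~q there: t:T. ✓
x: successors {s}; []<>~q there: s:F. ✗
— 3 worlds.
For [][]<>~p:
s: successors {x}; []<>~p there: x:T. ✓
t: no successors, so [][]<>~p holds vacuously. ✓
u: successors {t, u}; []<>~p there: t:T, u:F. ✗
v: successors {t}; []<>~p there: t:T. ✓
w: successors {t}; []<>~p there: t:T. ✓
x: successors {s}; []<>~p there: s:F. ✗
— 4 worlds.

3 and 4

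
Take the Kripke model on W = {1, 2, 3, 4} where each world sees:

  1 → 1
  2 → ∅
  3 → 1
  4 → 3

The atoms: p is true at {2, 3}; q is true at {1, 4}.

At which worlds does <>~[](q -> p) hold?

{1, 3, 4}

1: successors {1}; ~[](q -> p) there: 1:T. ✓
2: no successors, so <>~[](q -> p) fails. ✗
3: successors {1}; ~[](q -> p) there: 1:T. ✓
4: successors {3}; ~[](q -> p) there: 3:T. ✓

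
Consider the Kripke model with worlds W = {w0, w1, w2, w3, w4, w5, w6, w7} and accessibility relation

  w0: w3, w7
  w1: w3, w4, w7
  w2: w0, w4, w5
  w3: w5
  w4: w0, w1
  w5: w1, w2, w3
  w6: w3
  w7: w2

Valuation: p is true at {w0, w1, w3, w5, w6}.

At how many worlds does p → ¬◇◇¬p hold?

4

w0: p is T, ¬◇◇¬p is F. ✗
w1: p is T, ¬◇◇¬p is F. ✗
w2: p is F, ¬◇◇¬p is F. ✓
w3: p is T, ¬◇◇¬p is F. ✗
w4: p is F, ¬◇◇¬p is F. ✓
w5: p is T, ¬◇◇¬p is F. ✗
w6: p is T, ¬◇◇¬p is T. ✓
w7: p is F, ¬◇◇¬p is F. ✓
Satisfying worlds: {w2, w4, w6, w7}.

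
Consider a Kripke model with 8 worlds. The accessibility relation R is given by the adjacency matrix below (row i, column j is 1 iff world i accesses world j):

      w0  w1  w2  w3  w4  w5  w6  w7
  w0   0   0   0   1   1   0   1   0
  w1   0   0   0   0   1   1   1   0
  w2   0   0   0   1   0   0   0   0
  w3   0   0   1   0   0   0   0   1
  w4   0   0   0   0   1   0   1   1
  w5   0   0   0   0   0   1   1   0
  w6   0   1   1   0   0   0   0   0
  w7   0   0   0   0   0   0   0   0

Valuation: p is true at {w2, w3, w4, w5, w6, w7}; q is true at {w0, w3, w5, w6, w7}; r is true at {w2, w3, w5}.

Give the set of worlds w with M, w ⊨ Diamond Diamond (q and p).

{w0, w1, w2, w3, w4, w5, w6}

w0: successors {w3, w4, w6}; Diamond (q and p) there: w3:T, w4:T, w6:F. ✓
w1: successors {w4, w5, w6}; Diamond (q and p) there: w4:T, w5:T, w6:F. ✓
w2: successors {w3}; Diamond (q and p) there: w3:T. ✓
w3: successors {w2, w7}; Diamond (q and p) there: w2:T, w7:F. ✓
w4: successors {w4, w6, w7}; Diamond (q and p) there: w4:T, w6:F, w7:F. ✓
w5: successors {w5, w6}; Diamond (q and p) there: w5:T, w6:F. ✓
w6: successors {w1, w2}; Diamond (q and p) there: w1:T, w2:T. ✓
w7: no successors, so Diamond Diamond (q and p) fails. ✗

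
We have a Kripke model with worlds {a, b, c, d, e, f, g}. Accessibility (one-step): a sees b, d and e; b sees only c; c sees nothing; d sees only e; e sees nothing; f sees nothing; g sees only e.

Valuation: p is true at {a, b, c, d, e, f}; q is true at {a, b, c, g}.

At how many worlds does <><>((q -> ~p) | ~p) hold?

a: successors {b, d, e}; <>((q -> ~p) | ~p) there: b:F, d:T, e:F. ✓
b: successors {c}; <>((q -> ~p) | ~p) there: c:F. ✗
c: no successors, so <><>((q -> ~p) | ~p) fails. ✗
d: successors {e}; <>((q -> ~p) | ~p) there: e:F. ✗
e: no successors, so <><>((q -> ~p) | ~p) fails. ✗
f: no successors, so <><>((q -> ~p) | ~p) fails. ✗
g: successors {e}; <>((q -> ~p) | ~p) there: e:F. ✗
Satisfying worlds: {a}.

1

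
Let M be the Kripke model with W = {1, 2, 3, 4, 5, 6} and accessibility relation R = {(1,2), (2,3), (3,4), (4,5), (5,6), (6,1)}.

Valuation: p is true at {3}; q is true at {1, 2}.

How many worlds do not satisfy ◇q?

1: successors {2}; q there: 2:T. ✓
2: successors {3}; q there: 3:F. ✗
3: successors {4}; q there: 4:F. ✗
4: successors {5}; q there: 5:F. ✗
5: successors {6}; q there: 6:F. ✗
6: successors {1}; q there: 1:T. ✓
Satisfying worlds: {1, 6}.
So ◇q fails at the other 4 worlds.

4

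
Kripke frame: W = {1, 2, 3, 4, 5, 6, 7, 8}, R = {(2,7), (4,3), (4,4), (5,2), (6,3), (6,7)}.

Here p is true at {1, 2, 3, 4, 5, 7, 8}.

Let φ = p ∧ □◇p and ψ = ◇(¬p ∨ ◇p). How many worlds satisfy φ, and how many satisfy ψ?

For p ∧ □◇p:
1: p is T, □◇p is T. ✓
2: p is T, □◇p is F. ✗
3: p is T, □◇p is T. ✓
4: p is T, □◇p is F. ✗
5: p is T, □◇p is T. ✓
6: p is F, □◇p is F. ✗
7: p is T, □◇p is T. ✓
8: p is T, □◇p is T. ✓
— 5 worlds.
For ◇(¬p ∨ ◇p):
1: no successors, so ◇(¬p ∨ ◇p) fails. ✗
2: successors {7}; ¬p ∨ ◇p there: 7:F. ✗
3: no successors, so ◇(¬p ∨ ◇p) fails. ✗
4: successors {3, 4}; ¬p ∨ ◇p there: 3:F, 4:T. ✓
5: successors {2}; ¬p ∨ ◇p there: 2:T. ✓
6: successors {3, 7}; ¬p ∨ ◇p there: 3:F, 7:F. ✗
7: no successors, so ◇(¬p ∨ ◇p) fails. ✗
8: no successors, so ◇(¬p ∨ ◇p) fails. ✗
— 2 worlds.

5 and 2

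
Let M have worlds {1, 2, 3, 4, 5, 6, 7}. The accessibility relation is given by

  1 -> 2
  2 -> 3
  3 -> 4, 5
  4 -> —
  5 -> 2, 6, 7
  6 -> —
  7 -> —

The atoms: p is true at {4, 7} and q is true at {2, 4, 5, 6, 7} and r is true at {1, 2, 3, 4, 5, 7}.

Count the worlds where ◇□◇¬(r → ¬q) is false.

1: successors {2}; □◇¬(r → ¬q) there: 2:T. ✓
2: successors {3}; □◇¬(r → ¬q) there: 3:F. ✗
3: successors {4, 5}; □◇¬(r → ¬q) there: 4:T, 5:F. ✓
4: no successors, so ◇□◇¬(r → ¬q) fails. ✗
5: successors {2, 6, 7}; □◇¬(r → ¬q) there: 2:T, 6:T, 7:T. ✓
6: no successors, so ◇□◇¬(r → ¬q) fails. ✗
7: no successors, so ◇□◇¬(r → ¬q) fails. ✗
Satisfying worlds: {1, 3, 5}.
So ◇□◇¬(r → ¬q) fails at the other 4 worlds.

4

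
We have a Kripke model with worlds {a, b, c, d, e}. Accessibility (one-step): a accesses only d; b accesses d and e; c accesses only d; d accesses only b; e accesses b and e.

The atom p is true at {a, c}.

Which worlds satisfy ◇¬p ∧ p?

{a, c}

a: ◇¬p is T, p is T. ✓
b: ◇¬p is T, p is F. ✗
c: ◇¬p is T, p is T. ✓
d: ◇¬p is T, p is F. ✗
e: ◇¬p is T, p is F. ✗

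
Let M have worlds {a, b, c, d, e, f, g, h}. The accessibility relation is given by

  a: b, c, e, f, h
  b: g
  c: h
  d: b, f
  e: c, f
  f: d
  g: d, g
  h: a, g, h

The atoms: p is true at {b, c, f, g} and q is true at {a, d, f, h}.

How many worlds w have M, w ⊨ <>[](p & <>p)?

2

a: successors {b, c, e, f, h}; [](p & <>p) there: b:T, c:F, e:F, f:F, h:F. ✓
b: successors {g}; [](p & <>p) there: g:F. ✗
c: successors {h}; [](p & <>p) there: h:F. ✗
d: successors {b, f}; [](p & <>p) there: b:T, f:F. ✓
e: successors {c, f}; [](p & <>p) there: c:F, f:F. ✗
f: successors {d}; [](p & <>p) there: d:F. ✗
g: successors {d, g}; [](p & <>p) there: d:F, g:F. ✗
h: successors {a, g, h}; [](p & <>p) there: a:F, g:F, h:F. ✗
Satisfying worlds: {a, d}.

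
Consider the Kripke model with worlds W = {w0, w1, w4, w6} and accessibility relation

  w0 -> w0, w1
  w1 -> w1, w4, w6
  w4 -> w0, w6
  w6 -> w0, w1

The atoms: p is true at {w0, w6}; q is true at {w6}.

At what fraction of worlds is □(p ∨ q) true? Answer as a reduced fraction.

w0: successors {w0, w1}; p ∨ q there: w0:T, w1:F. ✗
w1: successors {w1, w4, w6}; p ∨ q there: w1:F, w4:F, w6:T. ✗
w4: successors {w0, w6}; p ∨ q there: w0:T, w6:T. ✓
w6: successors {w0, w1}; p ∨ q there: w0:T, w1:F. ✗
That's 1 of 4 worlds, so 1/4.

1/4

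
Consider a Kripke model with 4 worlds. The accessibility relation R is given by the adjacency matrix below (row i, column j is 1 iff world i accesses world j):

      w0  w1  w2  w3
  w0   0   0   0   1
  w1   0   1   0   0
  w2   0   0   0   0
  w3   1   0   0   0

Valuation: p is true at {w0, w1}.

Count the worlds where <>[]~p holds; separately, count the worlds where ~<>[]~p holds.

1 and 3

For <>[]~p:
w0: successors {w3}; []~p there: w3:F. ✗
w1: successors {w1}; []~p there: w1:F. ✗
w2: no successors, so <>[]~p fails. ✗
w3: successors {w0}; []~p there: w0:T. ✓
— 1 world.
For ~<>[]~p:
w0: <>[]~p is F. ✓
w1: <>[]~p is F. ✓
w2: <>[]~p is F. ✓
w3: <>[]~p is T. ✗
— 3 worlds.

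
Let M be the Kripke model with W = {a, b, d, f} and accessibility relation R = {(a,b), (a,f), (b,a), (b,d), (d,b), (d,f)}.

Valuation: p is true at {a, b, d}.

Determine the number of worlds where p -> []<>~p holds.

2

a: p is T, []<>~p is F. ✗
b: p is T, []<>~p is T. ✓
d: p is T, []<>~p is F. ✗
f: p is F, []<>~p is T. ✓
Satisfying worlds: {b, f}.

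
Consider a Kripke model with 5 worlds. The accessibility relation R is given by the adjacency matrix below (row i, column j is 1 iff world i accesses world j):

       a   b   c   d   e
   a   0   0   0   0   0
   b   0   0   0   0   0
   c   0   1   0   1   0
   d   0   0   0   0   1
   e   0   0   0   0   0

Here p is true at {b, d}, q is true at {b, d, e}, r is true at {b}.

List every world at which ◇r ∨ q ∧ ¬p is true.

{c, e}

a: ◇r is F, q ∧ ¬p is F. ✗
b: ◇r is F, q ∧ ¬p is F. ✗
c: ◇r is T, q ∧ ¬p is F. ✓
d: ◇r is F, q ∧ ¬p is F. ✗
e: ◇r is F, q ∧ ¬p is T. ✓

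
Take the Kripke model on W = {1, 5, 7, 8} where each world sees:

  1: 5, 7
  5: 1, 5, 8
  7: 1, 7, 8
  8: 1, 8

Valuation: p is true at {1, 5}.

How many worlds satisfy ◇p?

4

1: successors {5, 7}; p there: 5:T, 7:F. ✓
5: successors {1, 5, 8}; p there: 1:T, 5:T, 8:F. ✓
7: successors {1, 7, 8}; p there: 1:T, 7:F, 8:F. ✓
8: successors {1, 8}; p there: 1:T, 8:F. ✓
Satisfying worlds: {1, 5, 7, 8}.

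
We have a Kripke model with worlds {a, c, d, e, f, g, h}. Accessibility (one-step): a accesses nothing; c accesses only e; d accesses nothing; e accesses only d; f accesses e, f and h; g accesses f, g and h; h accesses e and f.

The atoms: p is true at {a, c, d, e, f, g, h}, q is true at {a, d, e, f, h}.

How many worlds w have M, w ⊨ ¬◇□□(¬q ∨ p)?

a: ◇□□(¬q ∨ p) is F. ✓
c: ◇□□(¬q ∨ p) is T. ✗
d: ◇□□(¬q ∨ p) is F. ✓
e: ◇□□(¬q ∨ p) is T. ✗
f: ◇□□(¬q ∨ p) is T. ✗
g: ◇□□(¬q ∨ p) is T. ✗
h: ◇□□(¬q ∨ p) is T. ✗
Satisfying worlds: {a, d}.

2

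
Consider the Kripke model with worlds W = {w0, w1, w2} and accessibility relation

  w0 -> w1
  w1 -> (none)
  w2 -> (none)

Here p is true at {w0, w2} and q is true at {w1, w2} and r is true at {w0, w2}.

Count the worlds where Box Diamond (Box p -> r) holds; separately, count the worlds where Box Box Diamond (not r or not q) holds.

For Box Diamond (Box p -> r):
w0: successors {w1}; Diamond (Box p -> r) there: w1:F. ✗
w1: no successors, so Box Diamond (Box p -> r) holds vacuously. ✓
w2: no successors, so Box Diamond (Box p -> r) holds vacuously. ✓
— 2 worlds.
For Box Box Diamond (not r or not q):
w0: successors {w1}; Box Diamond (not r or not q) there: w1:T. ✓
w1: no successors, so Box Box Diamond (not r or not q) holds vacuously. ✓
w2: no successors, so Box Box Diamond (not r or not q) holds vacuously. ✓
— 3 worlds.

2 and 3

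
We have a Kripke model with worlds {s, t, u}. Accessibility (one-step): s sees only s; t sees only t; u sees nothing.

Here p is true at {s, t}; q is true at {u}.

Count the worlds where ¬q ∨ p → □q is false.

s: ¬q ∨ p is T, □q is F. ✗
t: ¬q ∨ p is T, □q is F. ✗
u: ¬q ∨ p is F, □q is T. ✓
Satisfying worlds: {u}.
So ¬q ∨ p → □q fails at the other 2 worlds.

2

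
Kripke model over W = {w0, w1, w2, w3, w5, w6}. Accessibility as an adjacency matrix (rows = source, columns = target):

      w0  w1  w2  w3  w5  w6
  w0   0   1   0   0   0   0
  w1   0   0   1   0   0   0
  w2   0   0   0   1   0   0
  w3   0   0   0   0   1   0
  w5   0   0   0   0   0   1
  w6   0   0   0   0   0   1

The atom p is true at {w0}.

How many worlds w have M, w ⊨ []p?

0

w0: successors {w1}; p there: w1:F. ✗
w1: successors {w2}; p there: w2:F. ✗
w2: successors {w3}; p there: w3:F. ✗
w3: successors {w5}; p there: w5:F. ✗
w5: successors {w6}; p there: w6:F. ✗
w6: successors {w6}; p there: w6:F. ✗
Satisfying worlds: ∅.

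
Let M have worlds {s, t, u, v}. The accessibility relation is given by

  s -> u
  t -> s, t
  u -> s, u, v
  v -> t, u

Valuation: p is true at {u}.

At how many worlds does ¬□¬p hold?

3

s: □¬p is F. ✓
t: □¬p is T. ✗
u: □¬p is F. ✓
v: □¬p is F. ✓
Satisfying worlds: {s, u, v}.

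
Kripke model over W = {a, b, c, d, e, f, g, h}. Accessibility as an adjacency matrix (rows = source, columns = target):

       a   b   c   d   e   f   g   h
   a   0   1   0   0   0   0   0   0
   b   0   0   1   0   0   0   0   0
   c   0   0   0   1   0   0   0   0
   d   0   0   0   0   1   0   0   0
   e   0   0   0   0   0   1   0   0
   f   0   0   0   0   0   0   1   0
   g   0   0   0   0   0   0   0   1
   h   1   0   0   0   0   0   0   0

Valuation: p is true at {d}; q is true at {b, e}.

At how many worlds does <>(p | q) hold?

3

a: successors {b}; p | q there: b:T. ✓
b: successors {c}; p | q there: c:F. ✗
c: successors {d}; p | q there: d:T. ✓
d: successors {e}; p | q there: e:T. ✓
e: successors {f}; p | q there: f:F. ✗
f: successors {g}; p | q there: g:F. ✗
g: successors {h}; p | q there: h:F. ✗
h: successors {a}; p | q there: a:F. ✗
Satisfying worlds: {a, c, d}.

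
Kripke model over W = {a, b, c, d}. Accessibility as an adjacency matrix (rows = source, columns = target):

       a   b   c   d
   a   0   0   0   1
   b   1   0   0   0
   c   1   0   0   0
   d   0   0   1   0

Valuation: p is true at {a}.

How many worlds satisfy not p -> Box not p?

2

a: not p is F, Box not p is T. ✓
b: not p is T, Box not p is F. ✗
c: not p is T, Box not p is F. ✗
d: not p is T, Box not p is T. ✓
Satisfying worlds: {a, d}.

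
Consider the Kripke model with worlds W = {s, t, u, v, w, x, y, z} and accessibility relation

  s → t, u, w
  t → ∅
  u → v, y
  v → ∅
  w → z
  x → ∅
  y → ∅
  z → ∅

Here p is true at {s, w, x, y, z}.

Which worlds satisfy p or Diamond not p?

s: p is T, Diamond not p is T. ✓
t: p is F, Diamond not p is F. ✗
u: p is F, Diamond not p is T. ✓
v: p is F, Diamond not p is F. ✗
w: p is T, Diamond not p is F. ✓
x: p is T, Diamond not p is F. ✓
y: p is T, Diamond not p is F. ✓
z: p is T, Diamond not p is F. ✓

{s, u, w, x, y, z}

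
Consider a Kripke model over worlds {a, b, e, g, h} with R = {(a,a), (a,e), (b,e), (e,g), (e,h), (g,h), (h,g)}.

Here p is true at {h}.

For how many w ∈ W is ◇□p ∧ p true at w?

a: ◇□p is F, p is F. ✗
b: ◇□p is F, p is F. ✗
e: ◇□p is T, p is F. ✗
g: ◇□p is F, p is F. ✗
h: ◇□p is T, p is T. ✓
Satisfying worlds: {h}.

1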